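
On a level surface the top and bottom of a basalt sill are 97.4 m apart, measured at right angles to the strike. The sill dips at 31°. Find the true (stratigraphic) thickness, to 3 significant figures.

True thickness t = w · sin(dip) = 97.4 × sin 31°
t = 97.4 × 0.5150 = 50.165 m

50.2 m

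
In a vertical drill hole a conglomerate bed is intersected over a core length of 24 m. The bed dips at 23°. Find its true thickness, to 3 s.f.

22.1 m

True thickness t = h · cos(dip) = 24 × cos 23°
t = 24 × 0.9205 = 22.092 m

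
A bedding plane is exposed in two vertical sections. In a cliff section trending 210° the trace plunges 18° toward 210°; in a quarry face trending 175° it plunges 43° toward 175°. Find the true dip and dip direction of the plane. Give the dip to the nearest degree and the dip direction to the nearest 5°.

The two traces are lines in the plane: v₁ = (sin 210°·cos 18°, cos 210°·cos 18°, −sin 18°), v₂ = (sin 175°·cos 43°, cos 175°·cos 43°, −sin 43°).
n = v₁ × v₂ = (0.337, -0.344, 0.399) (taken with n_z > 0).
Dip δ = arctan(|n_h|/n_z) = arctan(0.481/0.399) = 50.3°.
Dip direction = atan2(0.337, -0.344) = 136° (azimuth of n's horizontal projection).

true dip 50°, dip direction 135°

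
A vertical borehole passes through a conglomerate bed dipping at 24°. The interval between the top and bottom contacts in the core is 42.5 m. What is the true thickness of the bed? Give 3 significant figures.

True thickness t = h · cos(dip) = 42.5 × cos 24°
t = 42.5 × 0.9135 = 38.826 m

38.8 m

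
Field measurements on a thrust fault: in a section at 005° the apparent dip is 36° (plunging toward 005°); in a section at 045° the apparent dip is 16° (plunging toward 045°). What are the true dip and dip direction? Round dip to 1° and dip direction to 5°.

Represent each trace as a vector plunging at its apparent dip toward its trend (east-north-up frame): v₁ = (0.071, 0.806, -0.588), v₂ = (0.680, 0.680, -0.276).
The plane normal is n = v₁ × v₂ ∝ (-0.177, 0.380, 0.500).
Dip δ = arctan(|n_h|/n_z) = arctan(0.419/0.500) = 40.0°.
Dip direction = azimuth of (n_x, n_y) = atan2(-0.177, 0.380) = 335°.

true dip 40°, dip direction 335°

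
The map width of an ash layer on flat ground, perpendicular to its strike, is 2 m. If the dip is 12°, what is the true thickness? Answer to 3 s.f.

True thickness t = w · sin(dip) = 2 × sin 12°
t = 2 × 0.2079 = 0.416 m

0.416 m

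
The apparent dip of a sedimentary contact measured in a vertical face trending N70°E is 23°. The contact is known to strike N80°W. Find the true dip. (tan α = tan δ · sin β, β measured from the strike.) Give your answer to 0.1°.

β = acute angle between strike N80°W and section N70°E = 30°.
tan(true dip) = tan 23° / sin 30° = 0.8489
true dip = arctan 0.8489 = 40.33°

40.3°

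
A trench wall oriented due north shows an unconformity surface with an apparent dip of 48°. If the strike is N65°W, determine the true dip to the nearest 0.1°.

50.8°

β = acute angle between strike N65°W and section due north = 65°.
tan δ = tan α / sin β = tan 48° / sin 65° = 1.1106 / 0.9063 = 1.2254
δ = arctan(1.2254) = 50.78°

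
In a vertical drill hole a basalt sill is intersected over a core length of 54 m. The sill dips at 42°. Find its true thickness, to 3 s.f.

40.1 m

True thickness t = h · cos(dip) = 54 × cos 42°
t = 54 × 0.7431 = 40.130 m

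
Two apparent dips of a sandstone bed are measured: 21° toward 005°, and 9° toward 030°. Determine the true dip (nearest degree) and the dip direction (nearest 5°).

true dip 31°, dip direction 315°

Each apparent-dip line lies in the plane. As unit vectors (x east, y north, z up), v₁ plunges 21°→005° and v₂ plunges 9°→030°.
n = v₁ × v₂ = (-0.161, 0.164, 0.390) (taken with n_z > 0).
Dip δ = arctan(|n_h|/n_z) = arctan(0.230/0.390) = 30.6°.
Dip direction = atan2(-0.161, 0.164) = 316° (azimuth of n's horizontal projection).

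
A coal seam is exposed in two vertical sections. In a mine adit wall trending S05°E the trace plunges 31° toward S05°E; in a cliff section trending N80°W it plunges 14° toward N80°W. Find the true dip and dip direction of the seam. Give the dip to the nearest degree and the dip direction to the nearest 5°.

Each apparent-dip line lies in the plane. As unit vectors (x east, y north, z up), v₁ plunges 31°→S05°E and v₂ plunges 14°→N80°W.
Cross product v₁ × v₂ gives the pole to the plane: n ∝ (-0.293, -0.510, 0.803).
tan δ = √(n_x²+n_y²)/n_z = 0.589/0.803, so δ = 36.2°.
Dip direction = atan2(-0.293, -0.510) = 210° (azimuth of n's horizontal projection).

true dip 36°, dip direction 210°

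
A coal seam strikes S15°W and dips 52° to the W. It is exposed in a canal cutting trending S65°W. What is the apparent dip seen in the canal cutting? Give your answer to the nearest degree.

Angle between strike (S15°W) and section (S65°W): β = 50°.
tan(apparent dip) = tan 52° · sin 50° = 0.9805
α = arctan(0.9805) = 44.44°

44°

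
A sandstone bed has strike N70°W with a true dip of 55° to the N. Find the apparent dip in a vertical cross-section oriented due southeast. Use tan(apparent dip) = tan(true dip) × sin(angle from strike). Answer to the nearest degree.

Angle between strike (N70°W) and section (due southeast): β = 25°.
tan(apparent dip) = tan 55° · sin 25° = 0.6036
α = arctan(0.6036) = 31.11°

31°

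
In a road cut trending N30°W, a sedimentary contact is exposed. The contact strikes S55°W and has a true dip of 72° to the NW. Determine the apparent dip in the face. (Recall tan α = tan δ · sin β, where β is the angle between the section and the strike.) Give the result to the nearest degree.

72°

The strike is S55°W and the section trends N30°W; the acute angle between them is β = 85°.
tan(apparent dip) = tan 72° · sin 85° = 3.0660
α = arctan(3.0660) = 71.94°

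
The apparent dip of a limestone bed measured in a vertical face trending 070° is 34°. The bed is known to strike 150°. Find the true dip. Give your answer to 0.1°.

34.4°

β = acute angle between strike 150° and section 070° = 80°.
tan δ = tan α / sin β = tan 34° / sin 80° = 0.6745 / 0.9848 = 0.6849
true dip = arctan 0.6849 = 34.41°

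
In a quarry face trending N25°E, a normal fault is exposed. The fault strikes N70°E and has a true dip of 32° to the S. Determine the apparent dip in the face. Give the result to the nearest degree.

24°

The strike is N70°E and the section trends N25°E; the acute angle between them is β = 45°.
tan(apparent dip) = tan 32° · sin 45° = 0.4418
α = arctan(0.4418) = 23.84°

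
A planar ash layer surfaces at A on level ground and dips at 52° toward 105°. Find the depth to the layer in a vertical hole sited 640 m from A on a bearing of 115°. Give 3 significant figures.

807 m

The hole lies 10° from the dip direction, so the down-dip offset is 640 × cos 10° = 630.28 m.
Depth = down-dip offset × tan(dip) = 630.28 × tan 52° = 630.28 × 1.2799
Depth = 806.72 m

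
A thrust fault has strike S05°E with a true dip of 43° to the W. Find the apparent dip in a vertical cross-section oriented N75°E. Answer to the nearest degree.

43°

Angle between strike (S05°E) and section (N75°E): β = 80°.
tan α = tan 43° × sin 80° = 0.9325 × 0.9848 = 0.9183
α = arctan(0.9183) = 42.56°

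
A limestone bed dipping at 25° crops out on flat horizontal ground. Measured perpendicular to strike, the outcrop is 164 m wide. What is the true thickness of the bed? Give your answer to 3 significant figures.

True thickness t = w · sin(dip) = 164 × sin 25°
t = 164 × 0.4226 = 69.309 m

69.3 m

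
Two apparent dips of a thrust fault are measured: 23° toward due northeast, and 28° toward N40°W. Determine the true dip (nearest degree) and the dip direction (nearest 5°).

Each apparent-dip line lies in the plane. As unit vectors (x east, y north, z up), v₁ plunges 23°→due northeast and v₂ plunges 28°→N40°W.
The plane normal is n = v₁ × v₂ ∝ (-0.041, 0.527, 0.810).
tan δ = √(n_x²+n_y²)/n_z = 0.529/0.810, so δ = 33.2°.
Dip direction = azimuth of (n_x, n_y) = atan2(-0.041, 0.527) = 356°.

true dip 33°, dip direction 355°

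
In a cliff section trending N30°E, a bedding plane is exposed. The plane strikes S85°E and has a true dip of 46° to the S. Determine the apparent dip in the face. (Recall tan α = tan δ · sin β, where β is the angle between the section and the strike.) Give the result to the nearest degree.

43°

Angle between strike (S85°E) and section (N30°E): β = 65°.
tan(apparent dip) = tan 46° · sin 65° = 0.9385
apparent dip = arctan 0.9385 = 43.18°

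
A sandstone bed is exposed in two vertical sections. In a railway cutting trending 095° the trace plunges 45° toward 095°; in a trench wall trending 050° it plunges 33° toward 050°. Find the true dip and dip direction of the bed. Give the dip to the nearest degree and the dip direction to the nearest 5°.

The two traces are lines in the plane: v₁ = (sin 95°·cos 45°, cos 95°·cos 45°, −sin 45°), v₂ = (sin 50°·cos 33°, cos 50°·cos 33°, −sin 33°).
The plane normal is n = v₁ × v₂ ∝ (0.415, -0.071, 0.419).
True dip = arccos(n_z / |n|) = arccos(0.7059) = 45.1°.
Dip direction = atan2(0.415, -0.071) = 100° (azimuth of n's horizontal projection).

true dip 45°, dip direction 100°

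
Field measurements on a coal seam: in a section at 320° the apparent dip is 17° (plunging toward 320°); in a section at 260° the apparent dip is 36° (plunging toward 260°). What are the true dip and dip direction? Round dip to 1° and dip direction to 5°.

The two traces are lines in the plane: v₁ = (sin 320°·cos 17°, cos 320°·cos 17°, −sin 17°), v₂ = (sin 260°·cos 36°, cos 260°·cos 36°, −sin 36°).
Cross product v₁ × v₂ gives the pole to the plane: n ∝ (-0.472, -0.128, 0.670).
Dip δ = arctan(|n_h|/n_z) = arctan(0.489/0.670) = 36.1°.
Dip direction = azimuth of (n_x, n_y) = atan2(-0.472, -0.128) = 255°.

true dip 36°, dip direction 255°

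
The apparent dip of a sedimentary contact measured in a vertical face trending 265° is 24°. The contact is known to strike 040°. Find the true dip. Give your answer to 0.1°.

The section is 45° from the strike.
tan δ = tan α / sin β = tan 24° / sin 45° = 0.4452 / 0.7071 = 0.6296
true dip = arctan 0.6296 = 32.20°

32.2°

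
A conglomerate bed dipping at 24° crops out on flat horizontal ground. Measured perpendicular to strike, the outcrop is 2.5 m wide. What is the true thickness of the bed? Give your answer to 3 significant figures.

True thickness t = w · sin(dip) = 2.5 × sin 24°
t = 2.5 × 0.4067 = 1.017 m

1.02 m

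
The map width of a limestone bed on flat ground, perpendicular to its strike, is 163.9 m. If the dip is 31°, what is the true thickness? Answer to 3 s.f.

True thickness t = w · sin(dip) = 163.9 × sin 31°
t = 163.9 × 0.5150 = 84.415 m

84.4 m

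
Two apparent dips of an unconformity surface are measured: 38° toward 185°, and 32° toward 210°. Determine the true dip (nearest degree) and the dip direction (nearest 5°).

Each apparent-dip line lies in the plane. As unit vectors (x east, y north, z up), v₁ plunges 38°→185° and v₂ plunges 32°→210°.
The plane normal is n = v₁ × v₂ ∝ (0.036, -0.225, 0.282).
Dip δ = arctan(|n_h|/n_z) = arctan(0.228/0.282) = 38.9°.
Dip direction = azimuth of (n_x, n_y) = atan2(0.036, -0.225) = 171°.

true dip 39°, dip direction 170°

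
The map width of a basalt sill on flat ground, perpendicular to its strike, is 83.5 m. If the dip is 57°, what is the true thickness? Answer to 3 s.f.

70.0 m

True thickness t = w · sin(dip) = 83.5 × sin 57°
t = 83.5 × 0.8387 = 70.029 m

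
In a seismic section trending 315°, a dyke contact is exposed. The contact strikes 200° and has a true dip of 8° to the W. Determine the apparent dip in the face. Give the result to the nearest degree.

The strike is 200° and the section trends 315°; the acute angle between them is β = 65°.
tan α = tan 8° × sin 65° = 0.1405 × 0.9063 = 0.1274
apparent dip = arctan 0.1274 = 7.26°

7°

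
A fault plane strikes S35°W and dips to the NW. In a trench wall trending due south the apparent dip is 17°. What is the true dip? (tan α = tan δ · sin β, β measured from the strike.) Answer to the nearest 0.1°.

β = acute angle between strike S35°W and section due south = 35°.
tan(true dip) = tan 17° / sin 35° = 0.5330
true dip = arctan 0.5330 = 28.06°

28.1°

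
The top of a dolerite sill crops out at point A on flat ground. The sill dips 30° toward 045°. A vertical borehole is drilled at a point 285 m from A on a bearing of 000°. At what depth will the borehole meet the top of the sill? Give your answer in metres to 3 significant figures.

116 m

The hole lies 45° from the dip direction, so the down-dip offset is 285 × cos 45° = 201.53 m.
Depth = down-dip offset × tan(dip) = 201.53 × tan 30° = 201.53 × 0.5774
Depth = 116.35 m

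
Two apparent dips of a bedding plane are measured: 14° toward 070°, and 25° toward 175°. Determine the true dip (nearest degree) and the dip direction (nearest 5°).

Each apparent-dip line lies in the plane. As unit vectors (x east, y north, z up), v₁ plunges 14°→070° and v₂ plunges 25°→175°.
The plane normal is n = v₁ × v₂ ∝ (0.359, -0.366, 0.849).
Dip δ = arctan(|n_h|/n_z) = arctan(0.513/0.849) = 31.1°.
Dip direction = azimuth of (n_x, n_y) = atan2(0.359, -0.366) = 136°.

true dip 31°, dip direction 135°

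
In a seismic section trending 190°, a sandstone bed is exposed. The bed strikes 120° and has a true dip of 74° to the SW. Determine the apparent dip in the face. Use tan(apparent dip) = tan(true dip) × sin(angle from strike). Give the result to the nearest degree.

The section lies 70° from the strike.
tan(apparent dip) = tan 74° · sin 70° = 3.2771
apparent dip = arctan 3.2771 = 73.03°

73°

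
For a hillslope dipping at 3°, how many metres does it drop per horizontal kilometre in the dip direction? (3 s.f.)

52.4 m

drop per km = 1000 × tan 3° = 1000 × 0.0524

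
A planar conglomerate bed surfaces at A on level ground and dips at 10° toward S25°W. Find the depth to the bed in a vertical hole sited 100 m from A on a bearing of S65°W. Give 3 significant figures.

The hole lies 40° from the dip direction, so the down-dip offset is 100 × cos 40° = 76.60 m.
Depth = down-dip offset × tan(dip) = 76.60 × tan 10° = 76.60 × 0.1763
Depth = 13.51 m

13.5 m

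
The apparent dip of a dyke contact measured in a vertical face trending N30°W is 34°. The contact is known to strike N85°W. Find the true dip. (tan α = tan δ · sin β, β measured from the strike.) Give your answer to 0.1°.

39.5°

The section is 55° from the strike.
tan δ = tan α / sin β = tan 34° / sin 55° = 0.6745 / 0.8192 = 0.8234
δ = arctan(0.8234) = 39.47°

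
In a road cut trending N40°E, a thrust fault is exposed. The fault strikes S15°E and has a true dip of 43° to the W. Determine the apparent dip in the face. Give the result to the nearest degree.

37°

The section lies 55° from the strike.
tan(apparent dip) = tan 43° · sin 55° = 0.7639
apparent dip = arctan 0.7639 = 37.38°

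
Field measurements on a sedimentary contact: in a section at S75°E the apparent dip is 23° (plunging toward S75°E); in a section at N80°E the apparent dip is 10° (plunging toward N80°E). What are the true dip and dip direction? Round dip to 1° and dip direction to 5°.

true dip 33°, dip direction 155°

The two traces are lines in the plane: v₁ = (sin 105°·cos 23°, cos 105°·cos 23°, −sin 23°), v₂ = (sin 80°·cos 10°, cos 80°·cos 10°, −sin 10°).
Cross product v₁ × v₂ gives the pole to the plane: n ∝ (0.108, -0.225, 0.383).
Dip δ = arctan(|n_h|/n_z) = arctan(0.249/0.383) = 33.0°.
Dip direction = atan2(0.108, -0.225) = 154° (azimuth of n's horizontal projection).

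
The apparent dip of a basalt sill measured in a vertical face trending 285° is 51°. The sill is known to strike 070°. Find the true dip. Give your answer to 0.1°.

The section is 35° from the strike.
tan δ = tan α / sin β = tan 51° / sin 35° = 1.2349 / 0.5736 = 2.1530
true dip = arctan 2.1530 = 65.09°

65.1°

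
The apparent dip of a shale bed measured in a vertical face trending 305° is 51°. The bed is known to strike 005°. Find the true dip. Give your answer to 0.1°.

β = acute angle between strike 005° and section 305° = 60°.
tan(true dip) = tan 51° / sin 60° = 1.4259
true dip = arctan 1.4259 = 54.96°

55.0°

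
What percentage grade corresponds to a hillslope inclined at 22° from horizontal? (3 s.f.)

40.4%

grade % = 100 × tan 22° = 100 × 0.4040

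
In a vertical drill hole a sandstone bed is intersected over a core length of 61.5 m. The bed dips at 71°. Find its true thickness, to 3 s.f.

20.0 m

True thickness t = h · cos(dip) = 61.5 × cos 71°
t = 61.5 × 0.3256 = 20.022 m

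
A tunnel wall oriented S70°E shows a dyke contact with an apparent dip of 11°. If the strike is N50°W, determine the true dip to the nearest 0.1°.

29.6°

β = acute angle between strike N50°W and section S70°E = 20°.
tan(true dip) = tan 11° / sin 20° = 0.5683
true dip = arctan 0.5683 = 29.61°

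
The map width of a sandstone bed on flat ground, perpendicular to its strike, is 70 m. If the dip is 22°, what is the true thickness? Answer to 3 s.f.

True thickness t = w · sin(dip) = 70 × sin 22°
t = 70 × 0.3746 = 26.222 m

26.2 m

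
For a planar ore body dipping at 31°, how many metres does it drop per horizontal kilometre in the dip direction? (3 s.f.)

drop per km = 1000 × tan 31° = 1000 × 0.6009

601 m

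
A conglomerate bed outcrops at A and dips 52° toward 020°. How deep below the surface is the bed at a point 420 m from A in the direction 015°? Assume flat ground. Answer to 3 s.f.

The hole lies 5° from the dip direction, so the down-dip offset is 420 × cos 5° = 418.40 m.
Depth = down-dip offset × tan(dip) = 418.40 × tan 52° = 418.40 × 1.2799
Depth = 535.53 m

536 m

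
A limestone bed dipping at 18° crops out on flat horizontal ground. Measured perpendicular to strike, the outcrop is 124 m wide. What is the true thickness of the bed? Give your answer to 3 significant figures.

38.3 m

True thickness t = w · sin(dip) = 124 × sin 18°
t = 124 × 0.3090 = 38.318 m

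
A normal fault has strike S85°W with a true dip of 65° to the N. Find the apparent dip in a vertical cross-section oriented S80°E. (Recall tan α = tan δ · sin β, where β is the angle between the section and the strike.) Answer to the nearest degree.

Angle between strike (S85°W) and section (S80°E): β = 15°.
tan(apparent dip) = tan 65° · sin 15° = 0.5550
α = arctan(0.5550) = 29.03°

29°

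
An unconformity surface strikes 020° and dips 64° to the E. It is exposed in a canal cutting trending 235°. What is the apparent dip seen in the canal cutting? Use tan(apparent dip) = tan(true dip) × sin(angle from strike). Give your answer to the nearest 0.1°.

The strike is 020° and the section trends 235°; the acute angle between them is β = 35°.
tan α = tan 64° × sin 35° = 2.0503 × 0.5736 = 1.1760
apparent dip = arctan 1.1760 = 49.62°

49.6°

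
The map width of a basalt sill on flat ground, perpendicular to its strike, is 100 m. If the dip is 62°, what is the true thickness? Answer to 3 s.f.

88.3 m

True thickness t = w · sin(dip) = 100 × sin 62°
t = 100 × 0.8829 = 88.295 m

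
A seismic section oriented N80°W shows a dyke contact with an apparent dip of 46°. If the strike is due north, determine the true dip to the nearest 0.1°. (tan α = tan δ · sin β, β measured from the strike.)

The section is 80° from the strike.
tan(true dip) = tan 46° / sin 80° = 1.0515
δ = arctan(1.0515) = 46.44°

46.4°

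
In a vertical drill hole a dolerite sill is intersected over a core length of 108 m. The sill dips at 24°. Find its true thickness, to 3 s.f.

98.7 m

True thickness t = h · cos(dip) = 108 × cos 24°
t = 108 × 0.9135 = 98.663 m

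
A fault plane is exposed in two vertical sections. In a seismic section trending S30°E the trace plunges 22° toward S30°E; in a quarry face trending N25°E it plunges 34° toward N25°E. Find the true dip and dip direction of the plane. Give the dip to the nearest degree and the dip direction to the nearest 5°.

true dip 50°, dip direction 080°

Each apparent-dip line lies in the plane. As unit vectors (x east, y north, z up), v₁ plunges 22°→S30°E and v₂ plunges 34°→N25°E.
Cross product v₁ × v₂ gives the pole to the plane: n ∝ (0.730, 0.128, 0.630).
Dip δ = arctan(|n_h|/n_z) = arctan(0.742/0.630) = 49.7°.
The horizontal component of n points toward azimuth atan2(n_x, n_y) = 80°, the dip direction.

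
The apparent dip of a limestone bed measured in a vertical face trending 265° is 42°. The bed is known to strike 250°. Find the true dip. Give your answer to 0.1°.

74.0°

β = acute angle between strike 250° and section 265° = 15°.
tan(true dip) = tan 42° / sin 15° = 3.4789
δ = arctan(3.4789) = 73.96°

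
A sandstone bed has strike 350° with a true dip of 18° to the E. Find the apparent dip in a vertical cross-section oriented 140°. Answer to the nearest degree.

The strike is 350° and the section trends 140°; the acute angle between them is β = 30°.
tan(apparent dip) = tan 18° · sin 30° = 0.1625
apparent dip = arctan 0.1625 = 9.23°

9°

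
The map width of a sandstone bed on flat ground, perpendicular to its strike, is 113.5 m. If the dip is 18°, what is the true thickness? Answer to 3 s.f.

True thickness t = w · sin(dip) = 113.5 × sin 18°
t = 113.5 × 0.3090 = 35.073 m

35.1 m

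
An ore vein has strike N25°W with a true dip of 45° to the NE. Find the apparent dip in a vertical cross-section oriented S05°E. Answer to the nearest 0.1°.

18.9°

The section lies 20° from the strike.
tan(apparent dip) = tan 45° · sin 20° = 0.3420
apparent dip = arctan 0.3420 = 18.88°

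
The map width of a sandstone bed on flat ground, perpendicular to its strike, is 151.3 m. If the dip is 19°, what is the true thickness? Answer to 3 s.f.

49.3 m

True thickness t = w · sin(dip) = 151.3 × sin 19°
t = 151.3 × 0.3256 = 49.258 m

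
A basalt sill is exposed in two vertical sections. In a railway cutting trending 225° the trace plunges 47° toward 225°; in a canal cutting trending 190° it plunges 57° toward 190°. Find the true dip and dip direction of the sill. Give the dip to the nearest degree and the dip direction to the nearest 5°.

true dip 58°, dip direction 180°

Represent each trace as a vector plunging at its apparent dip toward its trend (east-north-up frame): v₁ = (-0.482, -0.482, -0.731), v₂ = (-0.095, -0.536, -0.839).
Cross product v₁ × v₂ gives the pole to the plane: n ∝ (0.012, -0.335, 0.213).
tan δ = √(n_x²+n_y²)/n_z = 0.335/0.213, so δ = 57.6°.
Dip direction = atan2(0.012, -0.335) = 178° (azimuth of n's horizontal projection).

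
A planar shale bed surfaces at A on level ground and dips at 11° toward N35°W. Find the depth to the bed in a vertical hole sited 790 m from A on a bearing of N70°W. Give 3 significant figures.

126 m

The hole lies 35° from the dip direction, so the down-dip offset is 790 × cos 35° = 647.13 m.
Depth = down-dip offset × tan(dip) = 647.13 × tan 11° = 647.13 × 0.1944
Depth = 125.79 m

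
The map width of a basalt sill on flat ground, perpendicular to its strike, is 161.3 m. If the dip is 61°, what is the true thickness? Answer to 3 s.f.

141 m

True thickness t = w · sin(dip) = 161.3 × sin 61°
t = 161.3 × 0.8746 = 141.076 m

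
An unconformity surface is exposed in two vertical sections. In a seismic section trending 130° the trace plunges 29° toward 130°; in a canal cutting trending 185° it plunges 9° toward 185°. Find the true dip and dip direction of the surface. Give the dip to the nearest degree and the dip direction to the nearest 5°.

Represent each trace as a vector plunging at its apparent dip toward its trend (east-north-up frame): v₁ = (0.670, -0.562, -0.485), v₂ = (-0.086, -0.984, -0.156).
The plane normal is n = v₁ × v₂ ∝ (0.389, -0.147, 0.708).
tan δ = √(n_x²+n_y²)/n_z = 0.416/0.708, so δ = 30.4°.
Dip direction = atan2(0.389, -0.147) = 111° (azimuth of n's horizontal projection).

true dip 30°, dip direction 110°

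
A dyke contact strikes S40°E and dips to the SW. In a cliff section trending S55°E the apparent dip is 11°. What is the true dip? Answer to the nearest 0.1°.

The section is 15° from the strike.
tan(true dip) = tan 11° / sin 15° = 0.7510
δ = arctan(0.7510) = 36.91°

36.9°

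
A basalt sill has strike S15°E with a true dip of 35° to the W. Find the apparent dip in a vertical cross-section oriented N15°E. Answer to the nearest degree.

19°

The strike is S15°E and the section trends N15°E; the acute angle between them is β = 30°.
tan α = tan 35° × sin 30° = 0.7002 × 0.5000 = 0.3501
α = arctan(0.3501) = 19.30°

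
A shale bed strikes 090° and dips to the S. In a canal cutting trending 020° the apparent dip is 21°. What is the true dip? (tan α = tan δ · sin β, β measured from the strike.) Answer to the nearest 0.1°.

The section is 70° from the strike.
tan(true dip) = tan 21° / sin 70° = 0.4085
δ = arctan(0.4085) = 22.22°

22.2°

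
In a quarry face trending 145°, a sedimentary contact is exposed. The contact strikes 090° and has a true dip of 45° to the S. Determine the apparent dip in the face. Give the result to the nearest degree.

Angle between strike (090°) and section (145°): β = 55°.
tan α = tan 45° × sin 55° = 1.0000 × 0.8192 = 0.8192
α = arctan(0.8192) = 39.32°

39°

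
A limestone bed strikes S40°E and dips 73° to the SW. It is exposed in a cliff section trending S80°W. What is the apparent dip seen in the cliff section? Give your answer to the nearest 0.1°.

The section lies 60° from the strike.
tan α = tan 73° × sin 60° = 3.2709 × 0.8660 = 2.8326
apparent dip = arctan 2.8326 = 70.56°

70.6°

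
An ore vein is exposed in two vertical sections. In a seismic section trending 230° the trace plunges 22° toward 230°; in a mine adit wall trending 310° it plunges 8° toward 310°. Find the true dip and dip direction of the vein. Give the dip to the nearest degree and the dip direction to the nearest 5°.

Each apparent-dip line lies in the plane. As unit vectors (x east, y north, z up), v₁ plunges 22°→230° and v₂ plunges 8°→310°.
The plane normal is n = v₁ × v₂ ∝ (-0.321, -0.185, 0.904).
tan δ = √(n_x²+n_y²)/n_z = 0.371/0.904, so δ = 22.3°.
Dip direction = azimuth of (n_x, n_y) = atan2(-0.321, -0.185) = 240°.

true dip 22°, dip direction 240°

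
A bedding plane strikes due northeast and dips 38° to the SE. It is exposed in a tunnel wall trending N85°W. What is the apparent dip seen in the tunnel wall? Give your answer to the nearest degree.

The section lies 50° from the strike.
tan α = tan 38° × sin 50° = 0.7813 × 0.7660 = 0.5985
apparent dip = arctan 0.5985 = 30.90°

31°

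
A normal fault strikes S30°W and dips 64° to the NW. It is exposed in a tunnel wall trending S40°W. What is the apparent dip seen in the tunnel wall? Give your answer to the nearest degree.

The section lies 10° from the strike.
tan(apparent dip) = tan 64° · sin 10° = 0.3560
apparent dip = arctan 0.3560 = 19.60°

20°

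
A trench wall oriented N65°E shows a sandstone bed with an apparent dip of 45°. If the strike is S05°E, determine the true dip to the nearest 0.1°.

β = acute angle between strike S05°E and section N65°E = 70°.
tan(true dip) = tan 45° / sin 70° = 1.0642
δ = arctan(1.0642) = 46.78°

46.8°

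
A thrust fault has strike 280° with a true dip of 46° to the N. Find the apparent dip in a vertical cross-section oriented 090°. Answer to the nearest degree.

Angle between strike (280°) and section (090°): β = 10°.
tan(apparent dip) = tan 46° · sin 10° = 0.1798
α = arctan(0.1798) = 10.19°

10°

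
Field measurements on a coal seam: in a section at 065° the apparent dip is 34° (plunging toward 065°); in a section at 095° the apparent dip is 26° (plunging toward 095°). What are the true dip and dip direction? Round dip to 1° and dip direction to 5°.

true dip 35°, dip direction 050°

Represent each trace as a vector plunging at its apparent dip toward its trend (east-north-up frame): v₁ = (0.751, 0.350, -0.559), v₂ = (0.895, -0.078, -0.438).
n = v₁ × v₂ = (0.197, 0.171, 0.373) (taken with n_z > 0).
tan δ = √(n_x²+n_y²)/n_z = 0.261/0.373, so δ = 35.1°.
The horizontal component of n points toward azimuth atan2(n_x, n_y) = 49°, the dip direction.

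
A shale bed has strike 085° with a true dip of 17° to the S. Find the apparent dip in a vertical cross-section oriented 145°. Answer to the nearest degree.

Angle between strike (085°) and section (145°): β = 60°.
tan(apparent dip) = tan 17° · sin 60° = 0.2648
α = arctan(0.2648) = 14.83°

15°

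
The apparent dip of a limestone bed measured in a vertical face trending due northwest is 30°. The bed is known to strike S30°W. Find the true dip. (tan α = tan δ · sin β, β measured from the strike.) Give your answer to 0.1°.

30.9°

The section is 75° from the strike.
tan(true dip) = tan 30° / sin 75° = 0.5977
true dip = arctan 0.5977 = 30.87°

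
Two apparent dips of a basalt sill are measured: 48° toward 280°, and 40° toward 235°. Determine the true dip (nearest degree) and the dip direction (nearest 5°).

Represent each trace as a vector plunging at its apparent dip toward its trend (east-north-up frame): v₁ = (-0.659, 0.116, -0.743), v₂ = (-0.628, -0.439, -0.643).
The plane normal is n = v₁ × v₂ ∝ (-0.401, 0.043, 0.362).
True dip = arccos(n_z / |n|) = arccos(0.6683) = 48.1°.
Dip direction = azimuth of (n_x, n_y) = atan2(-0.401, 0.043) = 276°.

true dip 48°, dip direction 275°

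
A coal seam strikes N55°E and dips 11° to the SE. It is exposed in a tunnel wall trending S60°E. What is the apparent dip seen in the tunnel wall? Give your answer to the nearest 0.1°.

The strike is N55°E and the section trends S60°E; the acute angle between them is β = 65°.
tan(apparent dip) = tan 11° · sin 65° = 0.1762
apparent dip = arctan 0.1762 = 9.99°

10.0°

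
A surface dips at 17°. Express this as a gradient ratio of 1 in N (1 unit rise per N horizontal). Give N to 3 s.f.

1 : N means tan θ = 1/N, so N = 1/tan 17° = 1/0.3057

1 in 3.27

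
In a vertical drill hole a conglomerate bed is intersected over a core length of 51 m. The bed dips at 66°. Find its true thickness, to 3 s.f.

True thickness t = h · cos(dip) = 51 × cos 66°
t = 51 × 0.4067 = 20.744 m

20.7 m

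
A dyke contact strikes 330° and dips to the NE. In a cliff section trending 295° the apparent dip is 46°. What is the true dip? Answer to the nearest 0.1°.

61.0°

β = acute angle between strike 330° and section 295° = 35°.
tan(true dip) = tan 46° / sin 35° = 1.8054
true dip = arctan 1.8054 = 61.02°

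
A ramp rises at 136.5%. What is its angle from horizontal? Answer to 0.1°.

tan θ = 136.5/100 = 1.3650
θ = arctan(1.3650) = 53.77°

53.8°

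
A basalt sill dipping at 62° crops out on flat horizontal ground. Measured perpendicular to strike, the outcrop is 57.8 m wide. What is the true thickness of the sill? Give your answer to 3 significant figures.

51.0 m

True thickness t = w · sin(dip) = 57.8 × sin 62°
t = 57.8 × 0.8829 = 51.034 m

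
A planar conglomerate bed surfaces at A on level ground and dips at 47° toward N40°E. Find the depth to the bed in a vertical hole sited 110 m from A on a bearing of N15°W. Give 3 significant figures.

67.7 m

The hole lies 55° from the dip direction, so the down-dip offset is 110 × cos 55° = 63.09 m.
Depth = down-dip offset × tan(dip) = 63.09 × tan 47° = 63.09 × 1.0724
Depth = 67.66 m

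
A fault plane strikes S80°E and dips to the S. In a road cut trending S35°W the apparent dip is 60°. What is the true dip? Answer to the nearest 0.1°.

62.4°

β = acute angle between strike S80°E and section S35°W = 65°.
tan δ = tan α / sin β = tan 60° / sin 65° = 1.7321 / 0.9063 = 1.9111
δ = arctan(1.9111) = 62.38°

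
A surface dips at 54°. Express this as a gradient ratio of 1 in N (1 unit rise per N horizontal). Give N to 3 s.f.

1 in 0.727

1 : N means tan θ = 1/N, so N = 1/tan 54° = 1/1.3764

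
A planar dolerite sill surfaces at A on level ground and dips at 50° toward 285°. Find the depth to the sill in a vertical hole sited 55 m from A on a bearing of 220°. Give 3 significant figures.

The hole lies 65° from the dip direction, so the down-dip offset is 55 × cos 65° = 23.24 m.
Depth = down-dip offset × tan(dip) = 23.24 × tan 50° = 23.24 × 1.1918
Depth = 27.70 m

27.7 m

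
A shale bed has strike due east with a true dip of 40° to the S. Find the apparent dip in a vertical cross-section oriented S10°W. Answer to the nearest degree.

40°

Angle between strike (due east) and section (S10°W): β = 80°.
tan α = tan 40° × sin 80° = 0.8391 × 0.9848 = 0.8264
apparent dip = arctan 0.8264 = 39.57°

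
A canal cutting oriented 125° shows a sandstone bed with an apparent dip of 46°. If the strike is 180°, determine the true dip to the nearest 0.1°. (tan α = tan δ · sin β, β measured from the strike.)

The section is 55° from the strike.
tan δ = tan α / sin β = tan 46° / sin 55° = 1.0355 / 0.8192 = 1.2641
true dip = arctan 1.2641 = 51.65°

51.7°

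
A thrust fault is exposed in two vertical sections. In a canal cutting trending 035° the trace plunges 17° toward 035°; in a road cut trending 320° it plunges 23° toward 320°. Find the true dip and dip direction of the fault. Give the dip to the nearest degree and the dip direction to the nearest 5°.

Represent each trace as a vector plunging at its apparent dip toward its trend (east-north-up frame): v₁ = (0.549, 0.783, -0.292), v₂ = (-0.592, 0.705, -0.391).
The plane normal is n = v₁ × v₂ ∝ (-0.100, 0.387, 0.850).
True dip = arccos(n_z / |n|) = arccos(0.9049) = 25.2°.
The horizontal component of n points toward azimuth atan2(n_x, n_y) = 346°, the dip direction.

true dip 25°, dip direction 345°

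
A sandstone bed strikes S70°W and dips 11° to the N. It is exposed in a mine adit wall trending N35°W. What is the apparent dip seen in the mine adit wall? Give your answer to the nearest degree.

11°

The section lies 75° from the strike.
tan α = tan 11° × sin 75° = 0.1944 × 0.9659 = 0.1878
apparent dip = arctan 0.1878 = 10.63°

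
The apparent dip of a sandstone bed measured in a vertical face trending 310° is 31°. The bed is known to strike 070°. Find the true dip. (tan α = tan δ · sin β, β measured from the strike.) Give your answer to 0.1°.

34.8°

The section is 60° from the strike.
tan δ = tan α / sin β = tan 31° / sin 60° = 0.6009 / 0.8660 = 0.6938
true dip = arctan 0.6938 = 34.75°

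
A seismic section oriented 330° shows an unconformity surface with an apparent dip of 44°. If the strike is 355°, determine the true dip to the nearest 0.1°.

66.4°

β = acute angle between strike 355° and section 330° = 25°.
tan(true dip) = tan 44° / sin 25° = 2.2850
δ = arctan(2.2850) = 66.36°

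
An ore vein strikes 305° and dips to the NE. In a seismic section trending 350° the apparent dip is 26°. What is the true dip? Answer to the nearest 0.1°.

The section is 45° from the strike.
tan(true dip) = tan 26° / sin 45° = 0.6898
δ = arctan(0.6898) = 34.60°

34.6°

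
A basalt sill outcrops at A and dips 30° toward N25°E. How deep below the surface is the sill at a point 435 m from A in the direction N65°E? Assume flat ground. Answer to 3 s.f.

192 m

The hole lies 40° from the dip direction, so the down-dip offset is 435 × cos 40° = 333.23 m.
Depth = down-dip offset × tan(dip) = 333.23 × tan 30° = 333.23 × 0.5774
Depth = 192.39 m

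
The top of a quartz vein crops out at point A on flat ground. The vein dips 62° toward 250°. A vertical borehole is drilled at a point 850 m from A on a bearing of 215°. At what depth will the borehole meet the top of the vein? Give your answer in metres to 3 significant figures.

The hole lies 35° from the dip direction, so the down-dip offset is 850 × cos 35° = 696.28 m.
Depth = down-dip offset × tan(dip) = 696.28 × tan 62° = 696.28 × 1.8807
Depth = 1309.51 m

1310 m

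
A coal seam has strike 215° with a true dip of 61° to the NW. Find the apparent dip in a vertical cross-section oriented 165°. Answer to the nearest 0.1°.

Angle between strike (215°) and section (165°): β = 50°.
tan(apparent dip) = tan 61° · sin 50° = 1.3820
α = arctan(1.3820) = 54.11°

54.1°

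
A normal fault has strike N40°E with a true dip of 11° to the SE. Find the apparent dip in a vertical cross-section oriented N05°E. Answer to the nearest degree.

The strike is N40°E and the section trends N05°E; the acute angle between them is β = 35°.
tan α = tan 11° × sin 35° = 0.1944 × 0.5736 = 0.1115
apparent dip = arctan 0.1115 = 6.36°

6°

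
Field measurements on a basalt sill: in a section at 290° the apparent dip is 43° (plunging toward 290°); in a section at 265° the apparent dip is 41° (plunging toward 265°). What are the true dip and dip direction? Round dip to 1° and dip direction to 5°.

The two traces are lines in the plane: v₁ = (sin 290°·cos 43°, cos 290°·cos 43°, −sin 43°), v₂ = (sin 265°·cos 41°, cos 265°·cos 41°, −sin 41°).
n = v₁ × v₂ = (-0.209, 0.062, 0.233) (taken with n_z > 0).
tan δ = √(n_x²+n_y²)/n_z = 0.218/0.233, so δ = 43.1°.
The horizontal component of n points toward azimuth atan2(n_x, n_y) = 286°, the dip direction.

true dip 43°, dip direction 285°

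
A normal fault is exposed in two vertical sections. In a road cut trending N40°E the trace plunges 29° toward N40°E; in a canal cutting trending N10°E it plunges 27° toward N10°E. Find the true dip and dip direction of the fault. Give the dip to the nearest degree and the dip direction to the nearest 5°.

true dip 29°, dip direction 035°

Each apparent-dip line lies in the plane. As unit vectors (x east, y north, z up), v₁ plunges 29°→N40°E and v₂ plunges 27°→N10°E.
The plane normal is n = v₁ × v₂ ∝ (0.121, 0.180, 0.390).
Dip δ = arctan(|n_h|/n_z) = arctan(0.217/0.390) = 29.1°.
Dip direction = atan2(0.121, 0.180) = 34° (azimuth of n's horizontal projection).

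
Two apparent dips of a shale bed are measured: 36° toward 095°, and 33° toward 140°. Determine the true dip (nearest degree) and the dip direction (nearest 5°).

Represent each trace as a vector plunging at its apparent dip toward its trend (east-north-up frame): v₁ = (0.806, -0.071, -0.588), v₂ = (0.539, -0.642, -0.545).
n = v₁ × v₂ = (0.339, -0.122, 0.480) (taken with n_z > 0).
True dip = arccos(n_z / |n|) = arccos(0.7994) = 36.9°.
Dip direction = azimuth of (n_x, n_y) = atan2(0.339, -0.122) = 110°.

true dip 37°, dip direction 110°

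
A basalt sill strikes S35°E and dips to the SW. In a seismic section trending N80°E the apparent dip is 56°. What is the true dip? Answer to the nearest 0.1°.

β = acute angle between strike S35°E and section N80°E = 65°.
tan δ = tan α / sin β = tan 56° / sin 65° = 1.4826 / 0.9063 = 1.6358
true dip = arctan 1.6358 = 58.56°

58.6°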